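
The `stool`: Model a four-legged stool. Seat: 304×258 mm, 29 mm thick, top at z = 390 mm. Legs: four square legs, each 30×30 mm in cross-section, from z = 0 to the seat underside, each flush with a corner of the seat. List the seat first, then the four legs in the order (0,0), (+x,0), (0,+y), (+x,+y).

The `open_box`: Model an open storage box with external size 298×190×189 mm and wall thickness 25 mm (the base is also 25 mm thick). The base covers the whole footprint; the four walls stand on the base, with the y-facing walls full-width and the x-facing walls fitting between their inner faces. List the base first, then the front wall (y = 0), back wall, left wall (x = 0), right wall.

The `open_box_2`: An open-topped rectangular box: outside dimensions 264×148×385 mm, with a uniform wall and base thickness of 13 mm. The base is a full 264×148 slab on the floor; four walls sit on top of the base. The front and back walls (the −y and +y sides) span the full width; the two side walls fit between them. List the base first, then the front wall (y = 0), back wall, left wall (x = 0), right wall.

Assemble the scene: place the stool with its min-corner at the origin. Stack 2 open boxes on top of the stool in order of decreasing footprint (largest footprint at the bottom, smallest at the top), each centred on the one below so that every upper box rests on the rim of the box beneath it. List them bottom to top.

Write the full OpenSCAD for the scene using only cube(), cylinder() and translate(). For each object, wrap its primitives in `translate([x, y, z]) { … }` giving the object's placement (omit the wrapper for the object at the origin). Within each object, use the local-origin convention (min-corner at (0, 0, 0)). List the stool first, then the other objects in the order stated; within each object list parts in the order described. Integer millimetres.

translate([0, 0, 361]) cube([304, 258, 29]);
cube([30, 30, 361]);
translate([274, 0, 0]) cube([30, 30, 361]);
translate([0, 228, 0]) cube([30, 30, 361]);
translate([274, 228, 0]) cube([30, 30, 361]);
translate([3, 34, 390]) {
  cube([298, 190, 25]);
  translate([0, 0, 25]) cube([298, 25, 164]);
  translate([0, 165, 25]) cube([298, 25, 164]);
  translate([0, 25, 25]) cube([25, 140, 164]);
  translate([273, 25, 25]) cube([25, 140, 164]);
}
translate([20, 55, 579]) {
  cube([264, 148, 13]);
  translate([0, 0, 13]) cube([264, 13, 372]);
  translate([0, 135, 13]) cube([264, 13, 372]);
  translate([0, 13, 13]) cube([13, 122, 372]);
  translate([251, 13, 13]) cube([13, 122, 372]);
}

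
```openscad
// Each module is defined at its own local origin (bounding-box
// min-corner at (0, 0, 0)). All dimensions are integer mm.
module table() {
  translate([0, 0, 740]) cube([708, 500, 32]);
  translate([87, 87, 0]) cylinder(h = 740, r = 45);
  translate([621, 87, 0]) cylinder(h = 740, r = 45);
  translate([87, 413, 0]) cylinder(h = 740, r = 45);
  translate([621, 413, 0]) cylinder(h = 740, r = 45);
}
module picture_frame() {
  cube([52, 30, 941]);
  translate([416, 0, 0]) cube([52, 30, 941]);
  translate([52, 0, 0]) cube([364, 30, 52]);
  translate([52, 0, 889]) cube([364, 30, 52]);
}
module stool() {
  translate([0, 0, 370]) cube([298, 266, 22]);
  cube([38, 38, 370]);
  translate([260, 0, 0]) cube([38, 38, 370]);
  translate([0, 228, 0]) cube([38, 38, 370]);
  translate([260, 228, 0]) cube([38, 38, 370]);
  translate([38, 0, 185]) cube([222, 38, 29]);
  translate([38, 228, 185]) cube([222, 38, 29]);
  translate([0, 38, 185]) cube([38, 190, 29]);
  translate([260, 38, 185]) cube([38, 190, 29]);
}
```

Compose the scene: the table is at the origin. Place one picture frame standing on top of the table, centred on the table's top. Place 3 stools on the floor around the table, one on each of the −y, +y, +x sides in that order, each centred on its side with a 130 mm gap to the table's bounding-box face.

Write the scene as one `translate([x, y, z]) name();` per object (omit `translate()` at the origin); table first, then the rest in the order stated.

table();
translate([120, 235, 772]) picture_frame();
translate([205, -396, 0]) stool();
translate([205, 630, 0]) stool();
translate([838, 117, 0]) stool();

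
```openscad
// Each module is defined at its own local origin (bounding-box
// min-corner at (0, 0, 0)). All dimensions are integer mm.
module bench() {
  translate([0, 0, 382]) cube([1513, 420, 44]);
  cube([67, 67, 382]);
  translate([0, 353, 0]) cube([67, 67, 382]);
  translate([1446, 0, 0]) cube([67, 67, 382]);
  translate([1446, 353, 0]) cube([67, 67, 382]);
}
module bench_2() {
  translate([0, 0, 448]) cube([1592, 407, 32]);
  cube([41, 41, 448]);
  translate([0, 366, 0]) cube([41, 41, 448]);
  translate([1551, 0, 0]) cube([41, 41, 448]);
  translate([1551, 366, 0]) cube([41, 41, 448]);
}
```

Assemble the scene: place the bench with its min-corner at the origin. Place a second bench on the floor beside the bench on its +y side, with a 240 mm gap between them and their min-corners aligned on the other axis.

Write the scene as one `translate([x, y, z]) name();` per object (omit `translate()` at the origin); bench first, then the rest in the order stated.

bench();
translate([0, 660, 0]) bench_2();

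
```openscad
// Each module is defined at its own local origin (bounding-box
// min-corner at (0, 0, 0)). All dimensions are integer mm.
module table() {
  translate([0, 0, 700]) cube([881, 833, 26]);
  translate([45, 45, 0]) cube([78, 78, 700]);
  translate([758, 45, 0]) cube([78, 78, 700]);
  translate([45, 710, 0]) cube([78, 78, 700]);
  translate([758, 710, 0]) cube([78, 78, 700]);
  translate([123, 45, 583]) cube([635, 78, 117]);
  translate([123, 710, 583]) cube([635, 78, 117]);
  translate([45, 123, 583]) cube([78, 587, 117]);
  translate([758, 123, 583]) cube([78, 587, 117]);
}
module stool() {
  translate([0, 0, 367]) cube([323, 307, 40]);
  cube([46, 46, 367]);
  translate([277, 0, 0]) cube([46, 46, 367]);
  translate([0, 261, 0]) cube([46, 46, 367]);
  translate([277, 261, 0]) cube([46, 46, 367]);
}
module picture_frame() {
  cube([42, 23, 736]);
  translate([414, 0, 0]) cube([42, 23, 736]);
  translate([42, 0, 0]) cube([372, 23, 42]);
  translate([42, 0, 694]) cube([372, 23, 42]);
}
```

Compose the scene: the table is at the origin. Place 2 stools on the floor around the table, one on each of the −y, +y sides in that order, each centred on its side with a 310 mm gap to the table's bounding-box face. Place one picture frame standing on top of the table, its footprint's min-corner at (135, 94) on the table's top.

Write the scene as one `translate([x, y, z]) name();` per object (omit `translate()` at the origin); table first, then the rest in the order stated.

table();
translate([279, -617, 0]) stool();
translate([279, 1143, 0]) stool();
translate([135, 94, 726]) picture_frame();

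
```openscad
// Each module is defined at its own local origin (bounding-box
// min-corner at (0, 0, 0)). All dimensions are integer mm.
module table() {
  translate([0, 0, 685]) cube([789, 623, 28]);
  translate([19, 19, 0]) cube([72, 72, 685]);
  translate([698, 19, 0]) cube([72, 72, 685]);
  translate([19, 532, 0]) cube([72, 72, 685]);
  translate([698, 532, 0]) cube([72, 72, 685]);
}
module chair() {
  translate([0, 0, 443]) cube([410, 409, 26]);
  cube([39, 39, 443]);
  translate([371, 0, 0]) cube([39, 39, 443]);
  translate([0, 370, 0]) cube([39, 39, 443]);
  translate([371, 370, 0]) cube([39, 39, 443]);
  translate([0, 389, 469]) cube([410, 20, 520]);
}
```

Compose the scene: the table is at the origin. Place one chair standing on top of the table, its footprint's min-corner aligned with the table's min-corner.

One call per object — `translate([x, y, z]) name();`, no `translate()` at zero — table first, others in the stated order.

table();
translate([0, 0, 713]) chair();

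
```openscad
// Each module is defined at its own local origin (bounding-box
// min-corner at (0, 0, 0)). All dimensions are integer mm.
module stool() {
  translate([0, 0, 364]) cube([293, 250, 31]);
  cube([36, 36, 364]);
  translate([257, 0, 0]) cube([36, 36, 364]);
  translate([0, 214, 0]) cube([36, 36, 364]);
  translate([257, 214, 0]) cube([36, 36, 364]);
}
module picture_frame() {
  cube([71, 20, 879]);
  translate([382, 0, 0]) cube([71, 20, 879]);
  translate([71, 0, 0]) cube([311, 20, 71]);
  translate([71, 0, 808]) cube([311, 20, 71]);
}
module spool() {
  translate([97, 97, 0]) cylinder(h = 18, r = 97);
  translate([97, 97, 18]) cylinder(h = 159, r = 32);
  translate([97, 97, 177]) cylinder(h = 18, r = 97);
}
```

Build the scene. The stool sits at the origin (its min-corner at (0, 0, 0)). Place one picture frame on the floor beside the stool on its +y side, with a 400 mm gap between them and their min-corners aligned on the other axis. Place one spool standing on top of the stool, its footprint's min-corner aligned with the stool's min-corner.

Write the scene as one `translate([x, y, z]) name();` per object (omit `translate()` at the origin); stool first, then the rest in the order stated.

stool();
translate([0, 650, 0]) picture_frame();
translate([0, 0, 395]) spool();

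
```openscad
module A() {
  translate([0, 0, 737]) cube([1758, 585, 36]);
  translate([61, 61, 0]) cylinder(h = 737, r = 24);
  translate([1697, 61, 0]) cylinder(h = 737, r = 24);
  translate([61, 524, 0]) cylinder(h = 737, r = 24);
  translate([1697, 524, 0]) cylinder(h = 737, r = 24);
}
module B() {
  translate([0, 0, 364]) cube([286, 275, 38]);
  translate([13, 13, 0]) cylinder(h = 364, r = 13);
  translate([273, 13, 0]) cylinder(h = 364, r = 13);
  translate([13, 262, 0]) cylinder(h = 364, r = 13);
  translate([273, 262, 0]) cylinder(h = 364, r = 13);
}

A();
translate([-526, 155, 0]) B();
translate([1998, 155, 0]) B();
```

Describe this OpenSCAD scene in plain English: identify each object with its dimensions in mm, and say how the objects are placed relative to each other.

A is a rectangular dining table. The top is 1758×585×36 mm with its upper surface at z = 773 mm. It stands on four round legs of 48 mm diameter, each leg's bounding box inset 37 mm from the nearest pair of top edges, running from the floor to the underside of the top.

B is a four-legged stool. The seat is 286×275 mm, 38 mm thick, top at z = 402 mm. It stands on four round legs, each 26 mm in diameter, from z = 0 to the seat underside, each leg's axis is inset half a diameter from the nearest pair of seat edges (so the leg's bounding box is flush with the corner).

Two stools sit around the table at the −x, +x sides.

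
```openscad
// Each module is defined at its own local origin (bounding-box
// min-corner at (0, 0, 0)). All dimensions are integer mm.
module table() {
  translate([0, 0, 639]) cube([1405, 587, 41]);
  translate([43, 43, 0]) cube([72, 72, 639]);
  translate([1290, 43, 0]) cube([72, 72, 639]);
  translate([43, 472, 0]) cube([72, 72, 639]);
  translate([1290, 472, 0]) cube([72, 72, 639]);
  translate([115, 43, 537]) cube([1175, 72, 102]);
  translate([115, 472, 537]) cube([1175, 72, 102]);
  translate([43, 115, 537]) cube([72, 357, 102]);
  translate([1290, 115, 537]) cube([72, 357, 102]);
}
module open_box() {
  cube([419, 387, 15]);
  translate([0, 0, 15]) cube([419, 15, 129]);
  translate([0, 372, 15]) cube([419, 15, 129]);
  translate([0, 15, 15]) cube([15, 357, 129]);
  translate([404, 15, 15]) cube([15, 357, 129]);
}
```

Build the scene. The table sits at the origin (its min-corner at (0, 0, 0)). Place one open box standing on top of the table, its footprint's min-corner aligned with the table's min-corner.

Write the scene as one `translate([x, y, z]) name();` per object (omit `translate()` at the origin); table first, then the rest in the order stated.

table();
translate([0, 0, 680]) open_box();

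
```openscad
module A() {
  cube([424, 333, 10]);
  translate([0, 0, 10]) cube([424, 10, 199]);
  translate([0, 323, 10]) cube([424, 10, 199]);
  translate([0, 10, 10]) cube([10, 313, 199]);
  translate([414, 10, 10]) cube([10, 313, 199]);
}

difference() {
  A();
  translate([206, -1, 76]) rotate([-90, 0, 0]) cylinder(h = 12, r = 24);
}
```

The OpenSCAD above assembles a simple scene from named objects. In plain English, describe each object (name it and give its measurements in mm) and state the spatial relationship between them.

A is an open storage box with external size 424×333×209 mm and wall thickness 10 mm (the base is also 10 mm thick). The base covers the whole footprint; the four walls stand on the base, with the y-facing walls full-width and the x-facing walls fitting between their inner faces.

The open box has a circular hole of radius 24 mm through its front wall, centred at (x = 206, z = 76).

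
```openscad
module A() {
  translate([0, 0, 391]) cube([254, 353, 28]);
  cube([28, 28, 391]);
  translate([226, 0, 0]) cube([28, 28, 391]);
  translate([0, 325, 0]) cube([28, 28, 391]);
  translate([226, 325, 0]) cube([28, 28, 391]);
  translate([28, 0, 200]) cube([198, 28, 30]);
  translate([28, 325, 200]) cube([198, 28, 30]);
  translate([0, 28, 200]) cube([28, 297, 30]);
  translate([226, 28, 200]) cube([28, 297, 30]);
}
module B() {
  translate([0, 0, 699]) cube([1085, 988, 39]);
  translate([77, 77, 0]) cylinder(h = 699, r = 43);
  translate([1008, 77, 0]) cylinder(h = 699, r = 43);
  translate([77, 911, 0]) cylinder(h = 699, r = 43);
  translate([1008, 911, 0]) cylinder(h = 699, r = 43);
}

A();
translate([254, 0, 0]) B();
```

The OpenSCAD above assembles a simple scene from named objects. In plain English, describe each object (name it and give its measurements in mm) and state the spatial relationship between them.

A is a four-legged stool. The seat is a 254×353×28 mm slab whose top surface is at z = 419 mm; four square legs, each 28×28 mm in cross-section, run from the floor (z = 0) to the underside of the seat, each flush with a corner of the seat. Four stretchers, 28 mm wide and 30 mm tall, connect adjacent legs with their undersides at z = 200 mm, each running between the inner faces of the legs it joins and aligned with the legs' outer faces on the other axis.

B is a table: top 1085 mm (x) × 988 mm (y), 39 mm thick, upper face at z = 738 mm, on four round legs of 86 mm diameter, each leg's bounding box inset 34 mm from the nearest pair of top edges, running from z = 0 to the bottom of the top.

The table is against the stool's +x side, with their −y faces flush.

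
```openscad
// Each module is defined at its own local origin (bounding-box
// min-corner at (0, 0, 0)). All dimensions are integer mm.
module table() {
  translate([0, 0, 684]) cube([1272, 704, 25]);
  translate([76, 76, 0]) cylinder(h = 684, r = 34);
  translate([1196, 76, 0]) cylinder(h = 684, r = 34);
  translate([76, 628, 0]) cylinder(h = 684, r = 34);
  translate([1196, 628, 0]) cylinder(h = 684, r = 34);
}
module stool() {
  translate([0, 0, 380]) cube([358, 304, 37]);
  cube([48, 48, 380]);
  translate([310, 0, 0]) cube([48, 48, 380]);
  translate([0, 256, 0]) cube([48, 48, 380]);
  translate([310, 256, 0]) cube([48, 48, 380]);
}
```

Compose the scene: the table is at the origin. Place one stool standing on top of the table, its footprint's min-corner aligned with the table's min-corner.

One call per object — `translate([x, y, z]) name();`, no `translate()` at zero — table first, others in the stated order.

table();
translate([0, 0, 709]) stool();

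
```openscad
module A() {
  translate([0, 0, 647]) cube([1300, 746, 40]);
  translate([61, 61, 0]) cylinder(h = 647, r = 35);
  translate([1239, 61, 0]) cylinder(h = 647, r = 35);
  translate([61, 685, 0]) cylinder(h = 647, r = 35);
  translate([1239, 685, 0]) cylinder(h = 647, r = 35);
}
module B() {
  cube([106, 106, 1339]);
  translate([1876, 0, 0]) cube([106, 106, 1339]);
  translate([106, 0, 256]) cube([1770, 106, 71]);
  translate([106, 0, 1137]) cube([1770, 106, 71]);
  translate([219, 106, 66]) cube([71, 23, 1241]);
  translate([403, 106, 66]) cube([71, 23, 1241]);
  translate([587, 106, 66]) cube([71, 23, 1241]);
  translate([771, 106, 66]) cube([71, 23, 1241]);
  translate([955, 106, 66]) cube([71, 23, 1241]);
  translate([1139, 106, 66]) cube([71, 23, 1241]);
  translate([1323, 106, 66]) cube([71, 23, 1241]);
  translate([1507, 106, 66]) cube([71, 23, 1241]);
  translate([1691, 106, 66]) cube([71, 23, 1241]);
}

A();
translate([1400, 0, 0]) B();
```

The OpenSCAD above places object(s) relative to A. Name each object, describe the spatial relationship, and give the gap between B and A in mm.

The fence section's nearest face is 100 mm from the table's +x face.

A is a table. B is a fence section. The fence section is on the floor beside the table on its +x side. The gap between the fence section and the table is 100 mm.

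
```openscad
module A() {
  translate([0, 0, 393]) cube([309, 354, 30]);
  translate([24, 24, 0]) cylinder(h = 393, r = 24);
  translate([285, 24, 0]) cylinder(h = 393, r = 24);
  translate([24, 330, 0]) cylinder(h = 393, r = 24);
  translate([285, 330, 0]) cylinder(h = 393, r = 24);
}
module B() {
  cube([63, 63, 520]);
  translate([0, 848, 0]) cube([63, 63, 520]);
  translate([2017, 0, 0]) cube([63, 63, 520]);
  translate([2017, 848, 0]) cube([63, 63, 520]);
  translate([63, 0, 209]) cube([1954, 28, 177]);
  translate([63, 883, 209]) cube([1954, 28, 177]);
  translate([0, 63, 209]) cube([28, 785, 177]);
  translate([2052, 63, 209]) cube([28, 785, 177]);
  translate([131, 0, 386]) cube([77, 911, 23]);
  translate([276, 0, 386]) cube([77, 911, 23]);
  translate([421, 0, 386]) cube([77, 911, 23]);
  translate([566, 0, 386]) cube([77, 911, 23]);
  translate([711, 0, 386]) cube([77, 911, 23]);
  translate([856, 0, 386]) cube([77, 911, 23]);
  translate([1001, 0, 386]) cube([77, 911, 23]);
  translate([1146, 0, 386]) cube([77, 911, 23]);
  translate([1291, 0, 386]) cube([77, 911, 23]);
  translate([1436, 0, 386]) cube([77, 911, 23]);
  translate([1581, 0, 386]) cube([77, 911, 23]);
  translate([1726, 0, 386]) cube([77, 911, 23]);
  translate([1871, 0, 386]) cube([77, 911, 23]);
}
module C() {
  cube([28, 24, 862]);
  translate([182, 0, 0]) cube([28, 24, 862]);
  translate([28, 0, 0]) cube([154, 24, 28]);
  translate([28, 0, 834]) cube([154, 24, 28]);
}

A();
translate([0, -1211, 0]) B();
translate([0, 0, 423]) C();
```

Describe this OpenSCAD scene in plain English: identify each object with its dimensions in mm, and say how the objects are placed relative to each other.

A is a four-legged stool. The seat is a 309×354×30 mm slab whose top surface is at z = 423 mm; four round legs, each 48 mm in diameter, run from the floor (z = 0) to the underside of the seat, each leg's axis is inset half a diameter from the nearest pair of seat edges (so the leg's bounding box is flush with the corner).

B is a bed frame 2080 mm long (x) by 911 mm wide (y). Four 63×63 mm corner posts, 520 mm tall, at the corners of the footprint. Four rails of 28 mm thickness and 177 mm height run between adjacent posts with their undersides at z = 209 mm, their outer faces flush with the outside of the frame (the two x-running rails run between the posts' inner faces; the two y-running rails run between the posts' inner faces). 13 slats, each 77 mm wide (x) and 23 mm thick, lie across the top of the two x-running rails, running the full 911 mm width of the frame in y; the slats are evenly spaced along x between the inner faces of the end posts with equal gaps (rounded down to the nearest mm) at the −x end and between each pair — any rounding remainder accumulates at the +x end.

C is a picture frame with a 154×806 mm rectangular opening (x by z) and a uniform 28 mm border on every side. Frame depth is 24 mm along y. It is built from two vertical stiles running the full outside height and two horizontal rails spanning the gap between the stiles.

The bed frame is on the floor beside the stool on its −y side. The picture frame is on top of the stool.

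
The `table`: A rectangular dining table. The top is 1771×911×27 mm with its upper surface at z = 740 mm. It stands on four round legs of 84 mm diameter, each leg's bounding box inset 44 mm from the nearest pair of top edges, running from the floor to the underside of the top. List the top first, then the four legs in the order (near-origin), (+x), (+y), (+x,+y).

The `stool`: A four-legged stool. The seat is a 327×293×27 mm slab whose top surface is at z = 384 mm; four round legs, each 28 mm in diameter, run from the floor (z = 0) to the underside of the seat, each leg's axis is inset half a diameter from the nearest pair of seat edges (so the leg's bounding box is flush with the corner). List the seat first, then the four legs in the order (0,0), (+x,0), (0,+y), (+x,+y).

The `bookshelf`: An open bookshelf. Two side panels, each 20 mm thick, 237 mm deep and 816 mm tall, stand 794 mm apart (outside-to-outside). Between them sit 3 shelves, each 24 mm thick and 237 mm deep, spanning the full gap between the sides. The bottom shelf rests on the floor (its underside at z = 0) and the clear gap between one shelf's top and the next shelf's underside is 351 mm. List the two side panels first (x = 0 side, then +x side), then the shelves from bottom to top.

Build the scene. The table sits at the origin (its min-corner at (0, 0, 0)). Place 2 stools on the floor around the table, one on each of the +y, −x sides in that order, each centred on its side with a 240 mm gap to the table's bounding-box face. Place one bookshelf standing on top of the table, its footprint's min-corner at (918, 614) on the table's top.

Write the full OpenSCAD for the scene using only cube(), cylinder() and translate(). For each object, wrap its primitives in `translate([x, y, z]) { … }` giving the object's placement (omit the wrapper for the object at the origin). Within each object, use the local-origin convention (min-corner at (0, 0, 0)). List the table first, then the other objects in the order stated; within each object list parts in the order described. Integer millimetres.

translate([0, 0, 713]) cube([1771, 911, 27]);
translate([86, 86, 0]) cylinder(h = 713, r = 42);
translate([1685, 86, 0]) cylinder(h = 713, r = 42);
translate([86, 825, 0]) cylinder(h = 713, r = 42);
translate([1685, 825, 0]) cylinder(h = 713, r = 42);
translate([722, 1151, 0]) {
  translate([0, 0, 357]) cube([327, 293, 27]);
  translate([14, 14, 0]) cylinder(h = 357, r = 14);
  translate([313, 14, 0]) cylinder(h = 357, r = 14);
  translate([14, 279, 0]) cylinder(h = 357, r = 14);
  translate([313, 279, 0]) cylinder(h = 357, r = 14);
}
translate([-567, 309, 0]) {
  translate([0, 0, 357]) cube([327, 293, 27]);
  translate([14, 14, 0]) cylinder(h = 357, r = 14);
  translate([313, 14, 0]) cylinder(h = 357, r = 14);
  translate([14, 279, 0]) cylinder(h = 357, r = 14);
  translate([313, 279, 0]) cylinder(h = 357, r = 14);
}
translate([918, 614, 740]) {
  cube([20, 237, 816]);
  translate([774, 0, 0]) cube([20, 237, 816]);
  translate([20, 0, 0]) cube([754, 237, 24]);
  translate([20, 0, 375]) cube([754, 237, 24]);
  translate([20, 0, 750]) cube([754, 237, 24]);
}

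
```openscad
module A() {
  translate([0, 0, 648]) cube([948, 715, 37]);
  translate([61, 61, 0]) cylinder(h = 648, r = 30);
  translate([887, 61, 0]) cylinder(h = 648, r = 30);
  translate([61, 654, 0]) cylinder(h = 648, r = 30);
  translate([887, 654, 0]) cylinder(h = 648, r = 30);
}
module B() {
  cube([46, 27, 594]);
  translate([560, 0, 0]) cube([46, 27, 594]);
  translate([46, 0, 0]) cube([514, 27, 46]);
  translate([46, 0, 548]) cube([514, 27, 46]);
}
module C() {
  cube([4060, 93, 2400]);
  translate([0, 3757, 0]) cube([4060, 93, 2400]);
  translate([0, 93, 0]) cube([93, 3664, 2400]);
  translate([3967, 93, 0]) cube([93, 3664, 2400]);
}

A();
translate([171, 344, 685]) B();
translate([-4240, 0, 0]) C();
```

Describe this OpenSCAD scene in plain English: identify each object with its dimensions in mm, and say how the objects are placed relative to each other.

A is a table with a 948×715 mm rectangular top, 37 mm thick, top surface at z = 685 mm, supported by four round legs of 60 mm diameter, each leg's bounding box inset 31 mm from the nearest pair of top edges, running from the floor.

B is a rectangular picture frame lying in the x–z plane (depth along y). The opening is 514 mm wide (x) by 502 mm tall (z), surrounded by a border 46 mm wide on all four sides. The frame is 27 mm deep and is made of two full-height vertical stiles with two horizontal rails fitted between them.

C is the wall frame of a small rectangular building: four walls, each 2400 mm tall and 93 mm thick, enclosing a footprint 4060 mm (x) by 3850 mm (y) outside-to-outside, with no floor or roof. The front and back walls (the −y and +y sides) span the full width; the two side walls fit between them.

The picture frame is on top of the table, centred. The house frame is on the floor beside the table on its −x side.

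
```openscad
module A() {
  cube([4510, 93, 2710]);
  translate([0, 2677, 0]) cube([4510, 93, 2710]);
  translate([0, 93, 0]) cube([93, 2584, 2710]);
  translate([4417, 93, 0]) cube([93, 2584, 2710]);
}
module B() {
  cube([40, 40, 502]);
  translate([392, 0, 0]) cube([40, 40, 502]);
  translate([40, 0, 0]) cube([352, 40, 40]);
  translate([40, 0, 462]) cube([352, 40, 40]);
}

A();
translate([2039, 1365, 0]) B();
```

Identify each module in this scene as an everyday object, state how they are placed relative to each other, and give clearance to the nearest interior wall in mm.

Clearances: x = 1946, y = 1272; minimum 1272 mm.

A is a house frame. B is a picture frame. The picture frame sits inside the house frame, centred. The clearance to the nearest interior wall is 1272 mm.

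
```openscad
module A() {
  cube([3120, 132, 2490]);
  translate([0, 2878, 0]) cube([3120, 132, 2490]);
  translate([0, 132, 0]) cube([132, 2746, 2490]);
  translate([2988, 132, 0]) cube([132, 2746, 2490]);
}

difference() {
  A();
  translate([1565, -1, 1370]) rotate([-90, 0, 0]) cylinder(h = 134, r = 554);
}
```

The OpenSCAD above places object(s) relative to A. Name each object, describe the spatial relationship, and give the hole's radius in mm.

A is a house frame. The house frame has a circular hole through its front wall. The hole's radius is 554 mm.

The subtracted cylinder has r = 554 mm.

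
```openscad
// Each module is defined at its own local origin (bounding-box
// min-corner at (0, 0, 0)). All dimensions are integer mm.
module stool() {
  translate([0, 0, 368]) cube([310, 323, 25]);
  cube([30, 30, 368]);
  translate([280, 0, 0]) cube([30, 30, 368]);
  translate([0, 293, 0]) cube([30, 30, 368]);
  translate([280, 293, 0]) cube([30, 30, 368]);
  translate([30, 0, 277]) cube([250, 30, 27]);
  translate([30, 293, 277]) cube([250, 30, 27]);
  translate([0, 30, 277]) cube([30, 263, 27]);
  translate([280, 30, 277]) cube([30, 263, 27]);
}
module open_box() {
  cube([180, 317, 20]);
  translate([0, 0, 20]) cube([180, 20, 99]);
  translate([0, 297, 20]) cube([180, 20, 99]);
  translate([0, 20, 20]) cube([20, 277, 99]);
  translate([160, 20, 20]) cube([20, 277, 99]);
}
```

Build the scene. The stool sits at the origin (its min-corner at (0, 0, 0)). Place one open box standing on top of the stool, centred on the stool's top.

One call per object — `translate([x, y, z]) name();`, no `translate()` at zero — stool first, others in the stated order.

stool();
translate([65, 3, 393]) open_box();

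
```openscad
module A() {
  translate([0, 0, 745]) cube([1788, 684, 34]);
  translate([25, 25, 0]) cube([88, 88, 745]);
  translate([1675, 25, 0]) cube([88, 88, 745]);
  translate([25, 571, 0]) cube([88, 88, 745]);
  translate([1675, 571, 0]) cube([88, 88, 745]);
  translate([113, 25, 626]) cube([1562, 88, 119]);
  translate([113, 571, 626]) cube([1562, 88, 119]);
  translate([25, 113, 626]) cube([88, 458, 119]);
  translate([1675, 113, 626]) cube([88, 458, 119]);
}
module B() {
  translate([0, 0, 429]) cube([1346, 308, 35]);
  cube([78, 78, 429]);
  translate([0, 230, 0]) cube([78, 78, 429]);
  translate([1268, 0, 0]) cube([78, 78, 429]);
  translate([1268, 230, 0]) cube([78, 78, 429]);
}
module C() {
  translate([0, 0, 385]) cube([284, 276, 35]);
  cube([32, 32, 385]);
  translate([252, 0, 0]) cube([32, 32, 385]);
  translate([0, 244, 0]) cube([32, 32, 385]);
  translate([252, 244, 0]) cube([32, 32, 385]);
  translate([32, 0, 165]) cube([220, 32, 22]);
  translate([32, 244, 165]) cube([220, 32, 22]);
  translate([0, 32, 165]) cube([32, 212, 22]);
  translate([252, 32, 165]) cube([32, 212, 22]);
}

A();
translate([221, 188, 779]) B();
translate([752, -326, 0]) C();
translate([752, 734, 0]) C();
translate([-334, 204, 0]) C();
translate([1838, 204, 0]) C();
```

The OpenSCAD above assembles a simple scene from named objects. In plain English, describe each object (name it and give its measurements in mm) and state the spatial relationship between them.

A is a table: top 1788 mm (x) × 684 mm (y), 34 mm thick, upper face at z = 779 mm, on four 88×88 mm square legs, each inset 25 mm from the nearest pair of top edges, running from z = 0 to the bottom of the top. Four apron rails, 88 mm thick and 119 mm tall, run between adjacent legs with their top edges flush with the underside of the top and their outer faces flush with the legs' outer faces.

B is a bench: a 1346×308 mm seat slab, 35 mm thick, top at z = 464 mm, on four 78×78 mm square legs flush with the seat corners and standing on z = 0.

C is a four-legged stool. The seat is 284×276 mm, 35 mm thick, top at z = 420 mm. It stands on four square legs, each 32×32 mm in cross-section, from z = 0 to the seat underside, each flush with a corner of the seat. Four stretchers, 32 mm wide and 22 mm tall, connect adjacent legs with their undersides at z = 165 mm, each running between the inner faces of the legs it joins and aligned with the legs' outer faces on the other axis.

The bench is on top of the table, centred. Four stools sit around the table at the −y, +y, −x, +x sides.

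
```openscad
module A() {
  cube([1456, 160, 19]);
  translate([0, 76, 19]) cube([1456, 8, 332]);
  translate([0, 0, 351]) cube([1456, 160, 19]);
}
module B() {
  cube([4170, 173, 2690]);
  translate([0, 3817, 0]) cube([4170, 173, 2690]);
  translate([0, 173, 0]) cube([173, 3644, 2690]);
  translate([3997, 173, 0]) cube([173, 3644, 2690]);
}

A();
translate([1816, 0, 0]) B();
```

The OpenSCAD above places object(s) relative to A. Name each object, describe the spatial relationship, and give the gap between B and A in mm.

The house frame's nearest face is 360 mm from the I-beam's +x face.

A is an I-beam. B is a house frame. The house frame is on the floor beside the I-beam on its +x side. The gap between the house frame and the I-beam is 360 mm.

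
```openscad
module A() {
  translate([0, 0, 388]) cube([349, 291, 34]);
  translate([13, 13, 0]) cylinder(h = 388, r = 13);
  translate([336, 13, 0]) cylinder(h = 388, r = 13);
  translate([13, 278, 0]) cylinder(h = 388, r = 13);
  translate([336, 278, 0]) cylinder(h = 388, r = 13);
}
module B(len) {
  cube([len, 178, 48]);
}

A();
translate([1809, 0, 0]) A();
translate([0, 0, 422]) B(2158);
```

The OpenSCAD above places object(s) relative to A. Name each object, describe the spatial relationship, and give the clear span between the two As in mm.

Second stool starts at x = 1809; first ends at x = 349; clear span = 1809 − 349 = 1460 mm.

A is a stool. B is a beam. A beam spans the tops of two stools. The clear span between the two stools is 1460 mm.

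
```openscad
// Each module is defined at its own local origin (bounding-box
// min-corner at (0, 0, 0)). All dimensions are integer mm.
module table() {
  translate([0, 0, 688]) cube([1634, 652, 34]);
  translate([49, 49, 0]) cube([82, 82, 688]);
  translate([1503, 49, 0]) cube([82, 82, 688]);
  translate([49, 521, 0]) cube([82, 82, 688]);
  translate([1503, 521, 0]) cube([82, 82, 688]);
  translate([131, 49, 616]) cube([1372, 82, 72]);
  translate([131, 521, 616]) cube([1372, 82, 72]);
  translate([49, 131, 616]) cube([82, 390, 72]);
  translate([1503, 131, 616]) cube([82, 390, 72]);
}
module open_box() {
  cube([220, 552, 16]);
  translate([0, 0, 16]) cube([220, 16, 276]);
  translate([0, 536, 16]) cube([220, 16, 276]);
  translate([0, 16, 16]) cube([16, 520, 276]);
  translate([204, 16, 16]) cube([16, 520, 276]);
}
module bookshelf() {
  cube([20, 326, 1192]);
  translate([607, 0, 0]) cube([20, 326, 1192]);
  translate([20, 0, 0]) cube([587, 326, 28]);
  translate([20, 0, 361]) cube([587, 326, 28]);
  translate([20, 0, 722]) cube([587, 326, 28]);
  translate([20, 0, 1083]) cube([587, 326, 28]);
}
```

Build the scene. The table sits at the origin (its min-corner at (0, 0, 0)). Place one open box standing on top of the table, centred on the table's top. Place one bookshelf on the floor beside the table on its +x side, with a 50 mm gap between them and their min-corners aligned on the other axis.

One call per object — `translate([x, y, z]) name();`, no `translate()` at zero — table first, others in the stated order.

table();
translate([707, 50, 722]) open_box();
translate([1684, 0, 0]) bookshelf();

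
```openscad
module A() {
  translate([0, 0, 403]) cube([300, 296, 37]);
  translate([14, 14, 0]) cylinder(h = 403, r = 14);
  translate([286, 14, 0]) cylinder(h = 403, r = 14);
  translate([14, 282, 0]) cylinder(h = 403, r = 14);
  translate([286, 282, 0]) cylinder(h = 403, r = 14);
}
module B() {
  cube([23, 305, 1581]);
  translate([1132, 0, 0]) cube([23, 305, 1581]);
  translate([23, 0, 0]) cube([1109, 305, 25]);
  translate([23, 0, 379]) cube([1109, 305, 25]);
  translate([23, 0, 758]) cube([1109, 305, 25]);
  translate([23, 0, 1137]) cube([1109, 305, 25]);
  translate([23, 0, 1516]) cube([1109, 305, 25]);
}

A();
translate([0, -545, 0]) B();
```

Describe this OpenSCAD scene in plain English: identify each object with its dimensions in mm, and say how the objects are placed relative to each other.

A is a four-legged stool. The seat is a 300×296×37 mm slab whose top surface is at z = 440 mm; four round legs, each 28 mm in diameter, run from the floor (z = 0) to the underside of the seat, each leg's axis is inset half a diameter from the nearest pair of seat edges (so the leg's bounding box is flush with the corner).

B is an open bookshelf. Two side panels, each 23 mm thick, 305 mm deep and 1581 mm tall, stand 1155 mm apart (outside-to-outside). Between them sit 5 shelves, each 25 mm thick and 305 mm deep, spanning the full gap between the sides. The bottom shelf rests on the floor (its underside at z = 0) and the clear gap between one shelf's top and the next shelf's underside is 354 mm.

The bookshelf is on the floor beside the stool on its −y side.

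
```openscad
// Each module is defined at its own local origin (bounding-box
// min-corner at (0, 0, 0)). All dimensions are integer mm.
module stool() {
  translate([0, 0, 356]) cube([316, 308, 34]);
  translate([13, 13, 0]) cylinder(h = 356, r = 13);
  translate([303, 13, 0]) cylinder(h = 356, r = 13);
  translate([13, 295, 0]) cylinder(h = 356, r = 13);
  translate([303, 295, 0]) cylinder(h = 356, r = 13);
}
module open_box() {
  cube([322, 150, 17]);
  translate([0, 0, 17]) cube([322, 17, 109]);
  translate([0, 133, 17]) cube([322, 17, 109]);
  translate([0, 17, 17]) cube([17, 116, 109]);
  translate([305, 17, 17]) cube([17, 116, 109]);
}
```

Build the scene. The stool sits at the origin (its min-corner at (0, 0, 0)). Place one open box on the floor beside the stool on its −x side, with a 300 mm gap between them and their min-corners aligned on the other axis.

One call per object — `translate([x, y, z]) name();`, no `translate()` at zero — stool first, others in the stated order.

stool();
translate([-622, 0, 0]) open_box();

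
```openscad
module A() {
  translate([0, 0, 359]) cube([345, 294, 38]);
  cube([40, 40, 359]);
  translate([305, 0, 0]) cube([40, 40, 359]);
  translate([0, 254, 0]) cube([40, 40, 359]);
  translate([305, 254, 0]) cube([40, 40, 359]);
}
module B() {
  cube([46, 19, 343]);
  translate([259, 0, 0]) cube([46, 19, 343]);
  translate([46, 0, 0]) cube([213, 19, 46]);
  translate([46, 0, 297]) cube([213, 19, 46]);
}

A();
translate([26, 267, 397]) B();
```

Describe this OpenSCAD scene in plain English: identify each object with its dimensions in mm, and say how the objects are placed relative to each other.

A is a four-legged stool. The seat is a 345×294×38 mm slab whose top surface is at z = 397 mm; four square legs, each 40×40 mm in cross-section, run from the floor (z = 0) to the underside of the seat, each flush with a corner of the seat.

B is a rectangular picture frame lying in the x–z plane (depth along y). The opening is 213 mm wide (x) by 251 mm tall (z), surrounded by a border 46 mm wide on all four sides. The frame is 19 mm deep and is made of two full-height vertical stiles with two horizontal rails fitted between them.

The picture frame is on top of the stool.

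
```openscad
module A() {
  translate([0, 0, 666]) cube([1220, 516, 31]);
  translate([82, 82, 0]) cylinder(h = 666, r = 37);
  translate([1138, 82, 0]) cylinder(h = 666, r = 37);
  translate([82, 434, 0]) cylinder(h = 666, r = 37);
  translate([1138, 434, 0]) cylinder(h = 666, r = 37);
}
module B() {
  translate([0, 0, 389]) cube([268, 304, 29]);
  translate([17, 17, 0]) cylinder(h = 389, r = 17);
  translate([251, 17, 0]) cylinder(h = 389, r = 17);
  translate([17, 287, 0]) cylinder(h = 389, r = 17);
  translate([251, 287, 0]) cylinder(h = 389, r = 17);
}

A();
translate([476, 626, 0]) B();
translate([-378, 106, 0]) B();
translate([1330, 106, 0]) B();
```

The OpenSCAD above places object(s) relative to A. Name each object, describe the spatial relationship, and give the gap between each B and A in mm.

Each stool's nearest face is 110 mm from the table's bounding box.

A is a table. B is a stool. Three stools sit around the table at the +y, −x, +x sides. The gap between each stool and the table is 110 mm.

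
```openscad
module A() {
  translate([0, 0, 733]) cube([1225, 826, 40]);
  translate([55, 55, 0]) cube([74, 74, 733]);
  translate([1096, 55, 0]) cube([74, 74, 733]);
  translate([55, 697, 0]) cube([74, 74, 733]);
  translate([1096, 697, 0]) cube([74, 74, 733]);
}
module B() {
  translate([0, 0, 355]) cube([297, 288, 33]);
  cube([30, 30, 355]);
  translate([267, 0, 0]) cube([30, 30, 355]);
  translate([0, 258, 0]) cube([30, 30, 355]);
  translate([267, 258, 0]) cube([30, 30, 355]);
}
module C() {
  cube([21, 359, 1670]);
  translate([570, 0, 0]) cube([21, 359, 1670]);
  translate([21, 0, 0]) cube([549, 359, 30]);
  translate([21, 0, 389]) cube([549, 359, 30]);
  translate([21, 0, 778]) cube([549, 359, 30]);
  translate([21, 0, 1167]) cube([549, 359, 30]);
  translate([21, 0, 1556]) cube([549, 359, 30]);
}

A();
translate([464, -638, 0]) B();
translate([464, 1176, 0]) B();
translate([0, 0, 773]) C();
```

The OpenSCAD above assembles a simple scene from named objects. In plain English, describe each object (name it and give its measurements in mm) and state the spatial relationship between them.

A is a rectangular dining table. The top is 1225×826×40 mm with its upper surface at z = 773 mm. It stands on four 74×74 mm square legs, each inset 55 mm from the nearest pair of top edges, running from the floor to the underside of the top.

B is a simple wooden stool: a rectangular seat 297 mm (x) by 288 mm (y), 33 mm thick, top face at z = 388 mm, on four square legs, each 30×30 mm in cross-section. The legs rest on z = 0, each flush with a corner of the seat.

C is a bookshelf 591 mm wide overall, 359 mm deep and 1670 mm tall. The two sides are 21 mm thick vertical panels. 5 horizontal shelves of 30 mm thickness span between the inner faces of the sides; the lowest shelf sits on the floor and shelves are stacked with a clear vertical gap of 359 mm between each pair.

Two stools sit around the table at the −y, +y sides. The bookshelf is on top of the table.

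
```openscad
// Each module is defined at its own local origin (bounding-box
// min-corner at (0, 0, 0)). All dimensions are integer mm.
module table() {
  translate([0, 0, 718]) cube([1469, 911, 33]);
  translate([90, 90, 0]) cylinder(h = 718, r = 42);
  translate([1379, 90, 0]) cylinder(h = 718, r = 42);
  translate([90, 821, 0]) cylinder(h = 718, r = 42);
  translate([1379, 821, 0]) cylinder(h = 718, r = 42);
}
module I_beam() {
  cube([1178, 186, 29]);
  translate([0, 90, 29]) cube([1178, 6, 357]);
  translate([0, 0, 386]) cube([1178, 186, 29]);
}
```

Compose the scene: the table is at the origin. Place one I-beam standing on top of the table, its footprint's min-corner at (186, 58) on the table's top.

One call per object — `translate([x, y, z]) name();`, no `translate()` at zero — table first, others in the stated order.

table();
translate([186, 58, 751]) I_beam();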